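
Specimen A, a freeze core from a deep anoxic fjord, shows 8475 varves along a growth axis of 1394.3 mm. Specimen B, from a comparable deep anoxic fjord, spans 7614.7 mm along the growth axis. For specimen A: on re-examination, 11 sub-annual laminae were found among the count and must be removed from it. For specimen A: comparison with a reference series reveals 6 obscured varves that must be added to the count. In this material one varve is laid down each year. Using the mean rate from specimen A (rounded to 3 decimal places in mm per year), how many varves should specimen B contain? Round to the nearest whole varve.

Specimen A: true varve count = 8475 − 11 + 6 = 8470.
A: Mean rate = 1394.3 mm / 8470 years ≈ 0.165 mm/yr.
For B, 7614.7 / 0.165 = 46149.70 years ≈ 46150 varves.

46150 varves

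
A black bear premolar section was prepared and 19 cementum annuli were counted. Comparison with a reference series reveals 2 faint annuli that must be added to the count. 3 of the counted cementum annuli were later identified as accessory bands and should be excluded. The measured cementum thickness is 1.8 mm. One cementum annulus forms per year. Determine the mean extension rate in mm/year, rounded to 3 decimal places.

0.100 mm/year

Correcting the raw count gives 19 − 3 + 2 = 18 true cementum annuli.
Mean rate = 1.8 mm / 18 years ≈ 0.100 mm/year.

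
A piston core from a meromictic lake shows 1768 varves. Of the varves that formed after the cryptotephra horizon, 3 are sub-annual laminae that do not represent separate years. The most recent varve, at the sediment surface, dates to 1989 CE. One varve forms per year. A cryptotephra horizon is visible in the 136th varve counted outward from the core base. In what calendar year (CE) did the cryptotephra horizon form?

360 CE

Between varve 136 and the sediment surface there are 1768 − 136 = 1632 varves.
Removing the 3 false varves leaves 1632 − 3 = 1629 true varves beyond the cryptotephra horizon.
Counting back 1629 years from 1989 CE places the cryptotephra horizon in 1989 − 1629 = 360 CE.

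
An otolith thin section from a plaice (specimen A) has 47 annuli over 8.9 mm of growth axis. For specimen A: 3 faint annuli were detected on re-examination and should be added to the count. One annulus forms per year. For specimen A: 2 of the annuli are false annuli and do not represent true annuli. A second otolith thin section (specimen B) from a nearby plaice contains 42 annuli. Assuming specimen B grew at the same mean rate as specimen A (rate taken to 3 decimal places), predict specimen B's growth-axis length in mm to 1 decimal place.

7.8 mm

Specimen A: true annulus count = 47 − 2 + 3 = 48.
A: Mean rate = 8.9 mm / 48 years ≈ 0.185 mm/yr.
Length of B = 0.185 × 42 = 7.8 mm.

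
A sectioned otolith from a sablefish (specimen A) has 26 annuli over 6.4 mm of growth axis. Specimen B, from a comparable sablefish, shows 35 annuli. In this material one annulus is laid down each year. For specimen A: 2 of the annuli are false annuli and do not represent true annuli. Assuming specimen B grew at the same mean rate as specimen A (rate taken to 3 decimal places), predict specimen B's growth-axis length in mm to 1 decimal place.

Specimen A: adjusted count: 26 − 2 = 24 annuli.
A: Extension rate ≈ 6.4 / 24 = 0.267 mm/year.
Length of B = 0.267 × 35 = 9.3 mm.

9.3 mm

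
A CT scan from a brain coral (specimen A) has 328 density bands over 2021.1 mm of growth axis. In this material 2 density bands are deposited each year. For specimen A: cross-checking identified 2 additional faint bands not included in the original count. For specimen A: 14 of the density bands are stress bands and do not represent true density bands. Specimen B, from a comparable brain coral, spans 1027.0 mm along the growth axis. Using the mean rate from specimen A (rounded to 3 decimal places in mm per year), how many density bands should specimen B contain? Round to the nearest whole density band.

Specimen A: adjusted count: 328 − 14 + 2 = 316 density bands.
Specimen A: 316 density bands at 2 per year is 316 / 2 = 158 years.
A: 2021.1 mm over 158 years gives 2021.1 / 158 ≈ 12.792 mm/yr.
B spans 1027.0 / 12.792 = 80.28 years; at 2 density bands per year that is 80.28 × 2 ≈ 161 density bands.

161 density bands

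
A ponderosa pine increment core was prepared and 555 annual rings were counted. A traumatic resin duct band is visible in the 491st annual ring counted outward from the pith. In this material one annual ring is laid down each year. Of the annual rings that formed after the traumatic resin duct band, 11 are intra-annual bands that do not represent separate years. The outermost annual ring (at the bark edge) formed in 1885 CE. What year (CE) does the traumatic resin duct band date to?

555 − 491 = 64 annual rings lie beyond the traumatic resin duct band toward the bark edge.
64 − 11 false = 53 true annual rings after the traumatic resin duct band.
Counting back 53 years from 1885 CE places the traumatic resin duct band in 1885 − 53 = 1832 CE.

1832 CE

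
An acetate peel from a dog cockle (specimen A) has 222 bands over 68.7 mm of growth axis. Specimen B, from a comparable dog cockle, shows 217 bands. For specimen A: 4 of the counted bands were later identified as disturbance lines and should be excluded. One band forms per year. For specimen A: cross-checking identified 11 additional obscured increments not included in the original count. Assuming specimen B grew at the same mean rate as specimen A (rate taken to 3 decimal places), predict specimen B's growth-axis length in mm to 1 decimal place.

65.1 mm

Specimen A: adjusted count: 222 − 4 + 11 = 229 bands.
A: Mean rate = 68.7 mm / 229 years ≈ 0.300 mm/yr.
For B, 0.300 mm/year × 217 years = 65.1 mm.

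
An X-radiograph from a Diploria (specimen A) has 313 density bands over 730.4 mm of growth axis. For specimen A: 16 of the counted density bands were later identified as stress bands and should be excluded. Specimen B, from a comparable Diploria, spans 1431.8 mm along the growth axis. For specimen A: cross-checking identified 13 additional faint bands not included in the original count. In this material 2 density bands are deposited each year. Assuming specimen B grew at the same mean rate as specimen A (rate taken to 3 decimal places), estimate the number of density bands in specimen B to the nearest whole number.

Specimen A: correcting the raw count gives 313 − 16 + 13 = 310 true density bands.
Specimen A: dividing by 2 density bands per year: 310 / 2 = 155 years.
A: Extension rate ≈ 730.4 / 155 = 4.712 mm/year.
B spans 1431.8 / 4.712 = 303.86 years; at 2 density bands per year that is 303.86 × 2 ≈ 608 density bands.

608 density bands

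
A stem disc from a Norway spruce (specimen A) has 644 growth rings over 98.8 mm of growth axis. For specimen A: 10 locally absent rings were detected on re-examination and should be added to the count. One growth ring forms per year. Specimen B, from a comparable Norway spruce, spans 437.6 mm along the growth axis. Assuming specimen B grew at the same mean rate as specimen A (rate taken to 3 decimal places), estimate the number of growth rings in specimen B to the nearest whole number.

2898 growth rings

Specimen A: true growth ring count = 644 + 10 = 654.
A: Extension rate ≈ 98.8 / 654 = 0.151 mm/year.
Specimen B: 437.6 mm / 0.151 mm per year = 2898.01 years ≈ 2898 growth rings.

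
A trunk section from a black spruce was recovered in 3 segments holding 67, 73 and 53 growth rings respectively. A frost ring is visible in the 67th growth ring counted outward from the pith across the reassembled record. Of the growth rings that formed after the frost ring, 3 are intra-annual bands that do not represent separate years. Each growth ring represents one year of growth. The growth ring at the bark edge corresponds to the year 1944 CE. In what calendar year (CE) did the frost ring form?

Total growth rings = 67 + 73 + 53 = 193.
Between growth ring 67 and the bark edge there are 193 − 67 = 126 growth rings.
Removing the 3 false growth rings leaves 126 − 3 = 123 true growth rings beyond the frost ring.
Counting back 123 years from 1944 CE places the frost ring in 1944 − 123 = 1821 CE.

1821 CE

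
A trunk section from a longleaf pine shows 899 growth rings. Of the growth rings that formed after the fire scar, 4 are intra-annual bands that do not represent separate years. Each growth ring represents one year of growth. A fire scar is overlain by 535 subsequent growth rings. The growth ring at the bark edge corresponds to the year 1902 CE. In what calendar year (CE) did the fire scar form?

There are 535 growth rings younger than the fire scar.
Excluding 4 false growth rings: 535 − 4 = 531.
Counting back 531 years from 1902 CE places the fire scar in 1902 − 531 = 1371 CE.

1371 CE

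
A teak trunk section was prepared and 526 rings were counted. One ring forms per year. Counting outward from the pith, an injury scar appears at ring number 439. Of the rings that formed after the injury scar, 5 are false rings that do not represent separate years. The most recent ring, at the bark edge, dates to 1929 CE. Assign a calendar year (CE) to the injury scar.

The injury scar sits at ring 439 from the pith, so 526 − 439 = 87 rings formed after it.
Excluding 5 false rings: 87 − 5 = 82.
The ring at the bark edge is 1929 CE, so the injury scar dates to 1929 − 82 = 1847 CE.

1847 CE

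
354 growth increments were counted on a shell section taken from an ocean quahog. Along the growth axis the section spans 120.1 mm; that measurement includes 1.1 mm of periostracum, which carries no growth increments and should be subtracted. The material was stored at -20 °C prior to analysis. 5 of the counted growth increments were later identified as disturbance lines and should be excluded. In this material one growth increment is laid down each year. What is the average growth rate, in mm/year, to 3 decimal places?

Adjusted count: 354 − 5 = 349 growth increments.
Removing the 1.1 mm offcut leaves 120.1 − 1.1 = 119.0 mm.
Mean rate = 119.0 mm / 349 years ≈ 0.341 mm/year.

0.341 mm/year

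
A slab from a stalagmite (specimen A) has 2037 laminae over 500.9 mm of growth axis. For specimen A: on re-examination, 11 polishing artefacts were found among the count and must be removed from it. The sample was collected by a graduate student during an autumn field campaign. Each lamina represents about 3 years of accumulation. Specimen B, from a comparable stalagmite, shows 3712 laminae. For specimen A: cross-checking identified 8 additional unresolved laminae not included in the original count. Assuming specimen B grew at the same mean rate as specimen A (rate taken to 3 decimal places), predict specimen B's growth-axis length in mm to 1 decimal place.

Specimen A: correcting the raw count gives 2037 − 11 + 8 = 2034 true laminae.
Specimen A: 2034 laminae at 3 years each span 2034 × 3 = 6102 years.
A: Mean rate = 500.9 mm / 6102 years ≈ 0.082 mm/year.
Specimen B: at 3 years per lamina, 3712 × 3 = 11136 years. Length of B = 0.082 × 11136 = 913.2 mm.

913.2 mm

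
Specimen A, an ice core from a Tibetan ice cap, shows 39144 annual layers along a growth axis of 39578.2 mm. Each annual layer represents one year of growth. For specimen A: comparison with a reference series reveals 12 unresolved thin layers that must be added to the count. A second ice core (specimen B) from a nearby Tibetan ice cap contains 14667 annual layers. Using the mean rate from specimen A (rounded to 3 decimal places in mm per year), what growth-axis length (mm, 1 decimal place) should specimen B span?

14828.3 mm

Specimen A: adjusted count: 39144 + 12 = 39156 annual layers.
A: Mean rate = 39578.2 mm / 39156 years ≈ 1.011 mm/yr.
Length of B = 1.011 × 14667 = 14828.3 mm.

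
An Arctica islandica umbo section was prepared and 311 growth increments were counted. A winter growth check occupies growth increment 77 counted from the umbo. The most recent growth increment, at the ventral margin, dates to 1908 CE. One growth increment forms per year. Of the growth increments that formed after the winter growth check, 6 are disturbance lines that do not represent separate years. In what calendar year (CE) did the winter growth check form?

1680 CE

311 − 77 = 234 growth increments lie beyond the winter growth check toward the ventral margin.
Removing the 6 false growth increments leaves 234 − 6 = 228 true growth increments beyond the winter growth check.
The growth increment at the ventral margin is 1908 CE, so the winter growth check dates to 1908 − 228 = 1680 CE.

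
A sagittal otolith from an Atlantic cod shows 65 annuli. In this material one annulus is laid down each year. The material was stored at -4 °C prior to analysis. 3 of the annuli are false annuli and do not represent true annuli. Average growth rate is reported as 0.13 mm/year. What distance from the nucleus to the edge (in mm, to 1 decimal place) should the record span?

8.1 mm

After corrections the count is 65 − 3 = 62 annuli.
62 years at 0.13 mm/year gives 0.13 × 62 = 8.1 mm.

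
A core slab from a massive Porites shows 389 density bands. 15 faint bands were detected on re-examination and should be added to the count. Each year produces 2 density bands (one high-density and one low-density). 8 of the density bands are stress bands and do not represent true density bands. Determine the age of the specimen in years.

Correcting the raw count gives 389 − 8 + 15 = 396 true density bands.
With 2 density bands per year, 396 / 2 = 198 years.

198 years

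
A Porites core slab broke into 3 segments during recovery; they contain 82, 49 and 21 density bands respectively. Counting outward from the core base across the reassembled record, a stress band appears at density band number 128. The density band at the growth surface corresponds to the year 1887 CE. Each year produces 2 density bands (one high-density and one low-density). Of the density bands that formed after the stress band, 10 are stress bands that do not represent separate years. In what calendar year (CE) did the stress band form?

Total density bands = 82 + 49 + 21 = 152.
Between density band 128 and the growth surface there are 152 − 128 = 24 density bands.
24 − 10 false = 14 true density bands after the stress band.
Dividing by 2 density bands per year: 14 / 2 = 7 years.
1887 − 7 = 1880 CE.

1880 CE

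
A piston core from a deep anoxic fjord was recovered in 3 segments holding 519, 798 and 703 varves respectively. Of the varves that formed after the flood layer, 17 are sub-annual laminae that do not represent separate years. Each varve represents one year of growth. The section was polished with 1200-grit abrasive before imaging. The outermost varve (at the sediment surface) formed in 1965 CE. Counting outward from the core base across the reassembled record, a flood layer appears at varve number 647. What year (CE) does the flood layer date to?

609 CE

Total varves = 519 + 798 + 703 = 2020.
The flood layer sits at varve 647 from the core base, so 2020 − 647 = 1373 varves formed after it.
1373 − 17 false = 1356 true varves after the flood layer.
1965 − 1356 = 609 CE.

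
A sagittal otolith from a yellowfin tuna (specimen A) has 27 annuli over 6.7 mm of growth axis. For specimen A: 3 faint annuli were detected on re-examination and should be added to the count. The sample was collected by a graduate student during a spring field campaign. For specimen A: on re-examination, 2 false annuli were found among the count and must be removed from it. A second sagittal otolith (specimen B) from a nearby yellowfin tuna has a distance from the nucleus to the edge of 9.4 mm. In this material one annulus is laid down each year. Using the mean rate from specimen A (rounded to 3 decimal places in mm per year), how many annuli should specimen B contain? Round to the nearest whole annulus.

39 annuli

Specimen A: true annulus count = 27 − 2 + 3 = 28.
A: 6.7 mm over 28 years gives 6.7 / 28 ≈ 0.239 mm/yr.
B spans 9.4 / 0.239 = 39.33 years ≈ 39 annuli.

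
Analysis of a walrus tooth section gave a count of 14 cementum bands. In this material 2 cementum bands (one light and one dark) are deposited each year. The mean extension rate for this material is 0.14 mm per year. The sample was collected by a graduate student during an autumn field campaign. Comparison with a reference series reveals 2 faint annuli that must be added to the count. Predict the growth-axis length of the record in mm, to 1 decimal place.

After corrections the count is 14 + 2 = 16 cementum bands.
16 cementum bands at 2 per year is 16 / 2 = 8 years.
Predicted length = 0.14 mm/year × 8 years = 1.1 mm.

1.1 mm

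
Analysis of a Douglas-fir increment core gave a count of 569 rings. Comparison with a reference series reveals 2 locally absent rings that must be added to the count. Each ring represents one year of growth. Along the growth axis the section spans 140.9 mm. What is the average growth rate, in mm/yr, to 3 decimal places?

0.247 mm/yr

Correcting the raw count gives 569 + 2 = 571 true rings.
Extension rate ≈ 140.9 / 571 = 0.247 mm/yr.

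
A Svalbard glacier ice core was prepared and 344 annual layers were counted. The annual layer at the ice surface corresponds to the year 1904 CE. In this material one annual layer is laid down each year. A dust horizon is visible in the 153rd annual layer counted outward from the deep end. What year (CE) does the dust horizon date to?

1713 CE

Between annual layer 153 and the ice surface there are 344 − 153 = 191 annual layers.
1904 − 191 = 1713 CE.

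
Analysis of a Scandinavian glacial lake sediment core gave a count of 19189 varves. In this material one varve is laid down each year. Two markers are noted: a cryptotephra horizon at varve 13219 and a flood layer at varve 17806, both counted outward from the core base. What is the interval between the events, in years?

4587 yr

17806 − 13219 = 4587 varves lie between the two events.
One varve per year makes the interval 4587 years.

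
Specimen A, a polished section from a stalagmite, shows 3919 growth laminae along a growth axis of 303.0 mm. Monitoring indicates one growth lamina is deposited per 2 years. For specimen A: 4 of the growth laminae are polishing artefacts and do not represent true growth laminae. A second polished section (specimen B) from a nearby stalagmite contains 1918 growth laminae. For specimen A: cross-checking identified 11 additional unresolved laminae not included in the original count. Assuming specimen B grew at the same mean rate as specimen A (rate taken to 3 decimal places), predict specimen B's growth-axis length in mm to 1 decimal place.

149.6 mm

Specimen A: true growth lamina count = 3919 − 4 + 11 = 3926.
Specimen A: multiplying by 2 years per growth lamina: 3926 × 2 = 7852 years.
A: Extension rate ≈ 303.0 / 7852 = 0.039 mm/year.
Specimen B: at 2 years per growth lamina, 1918 × 2 = 3836 years. For B, 0.039 mm/year × 3836 years = 149.6 mm.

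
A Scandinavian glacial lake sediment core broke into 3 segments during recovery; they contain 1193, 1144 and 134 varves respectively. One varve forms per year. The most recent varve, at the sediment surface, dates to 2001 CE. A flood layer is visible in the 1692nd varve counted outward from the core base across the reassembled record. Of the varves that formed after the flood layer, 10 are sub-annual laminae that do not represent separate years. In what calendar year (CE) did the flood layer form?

Total varves = 1193 + 1144 + 134 = 2471.
Between varve 1692 and the sediment surface there are 2471 − 1692 = 779 varves.
779 − 10 false = 769 true varves after the flood layer.
Counting back 769 years from 2001 CE places the flood layer in 2001 − 769 = 1232 CE.

1232 CE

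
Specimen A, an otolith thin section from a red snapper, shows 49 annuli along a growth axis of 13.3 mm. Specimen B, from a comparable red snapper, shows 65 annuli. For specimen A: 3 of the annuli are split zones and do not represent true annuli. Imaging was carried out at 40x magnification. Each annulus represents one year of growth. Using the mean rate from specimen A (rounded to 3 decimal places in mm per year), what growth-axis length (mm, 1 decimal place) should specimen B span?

18.8 mm

Specimen A: true annulus count = 49 − 3 = 46.
A: 13.3 mm over 46 years gives 13.3 / 46 ≈ 0.289 mm/yr.
For B, 0.289 mm/year × 65 years = 18.8 mm.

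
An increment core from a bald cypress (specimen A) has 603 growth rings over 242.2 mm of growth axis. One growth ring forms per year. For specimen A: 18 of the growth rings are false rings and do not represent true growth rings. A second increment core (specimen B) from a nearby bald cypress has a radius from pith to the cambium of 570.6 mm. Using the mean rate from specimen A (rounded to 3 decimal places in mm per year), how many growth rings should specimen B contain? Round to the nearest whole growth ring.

1378 growth rings

Specimen A: true growth ring count = 603 − 18 = 585.
A: Extension rate ≈ 242.2 / 585 = 0.414 mm/year.
Specimen B: 570.6 mm / 0.414 mm per year = 1378.26 years ≈ 1378 growth rings.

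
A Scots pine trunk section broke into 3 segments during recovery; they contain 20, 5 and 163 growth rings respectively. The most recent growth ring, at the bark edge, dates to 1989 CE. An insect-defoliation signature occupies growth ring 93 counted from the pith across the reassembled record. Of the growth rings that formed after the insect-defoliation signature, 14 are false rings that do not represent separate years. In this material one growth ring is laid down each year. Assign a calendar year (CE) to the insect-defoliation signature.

Total growth rings = 20 + 5 + 163 = 188.
Between growth ring 93 and the bark edge there are 188 − 93 = 95 growth rings.
Removing the 14 false growth rings leaves 95 − 14 = 81 true growth rings beyond the insect-defoliation signature.
1989 − 81 = 1908 CE.

1908 CE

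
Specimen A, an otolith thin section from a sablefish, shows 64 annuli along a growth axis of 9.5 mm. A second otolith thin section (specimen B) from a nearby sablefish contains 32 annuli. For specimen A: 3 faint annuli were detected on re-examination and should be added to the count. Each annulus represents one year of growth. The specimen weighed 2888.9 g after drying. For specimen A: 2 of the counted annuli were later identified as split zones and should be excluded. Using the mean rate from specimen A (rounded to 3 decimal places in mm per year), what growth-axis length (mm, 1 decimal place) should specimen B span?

Specimen A: adjusted count: 64 − 2 + 3 = 65 annuli.
A: Extension rate ≈ 9.5 / 65 = 0.146 mm/yr.
Length of B = 0.146 × 32 = 4.7 mm.

4.7 mm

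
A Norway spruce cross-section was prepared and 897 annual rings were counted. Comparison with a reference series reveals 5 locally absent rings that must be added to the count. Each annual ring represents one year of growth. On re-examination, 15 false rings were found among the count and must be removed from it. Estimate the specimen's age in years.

Correcting the raw count gives 897 − 15 + 5 = 887 true annual rings.
One annual ring per year makes the duration 887 years.

887 years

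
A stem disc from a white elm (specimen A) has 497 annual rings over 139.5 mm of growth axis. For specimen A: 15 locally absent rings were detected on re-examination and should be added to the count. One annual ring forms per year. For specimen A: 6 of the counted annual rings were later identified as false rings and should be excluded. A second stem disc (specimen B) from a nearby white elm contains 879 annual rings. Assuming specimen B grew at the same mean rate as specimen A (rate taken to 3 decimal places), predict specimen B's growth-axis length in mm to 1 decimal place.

Specimen A: correcting the raw count gives 497 − 6 + 15 = 506 true annual rings.
A: Extension rate ≈ 139.5 / 506 = 0.276 mm per year.
B's length ≈ 0.276 × 879 = 242.6 mm.

242.6 mm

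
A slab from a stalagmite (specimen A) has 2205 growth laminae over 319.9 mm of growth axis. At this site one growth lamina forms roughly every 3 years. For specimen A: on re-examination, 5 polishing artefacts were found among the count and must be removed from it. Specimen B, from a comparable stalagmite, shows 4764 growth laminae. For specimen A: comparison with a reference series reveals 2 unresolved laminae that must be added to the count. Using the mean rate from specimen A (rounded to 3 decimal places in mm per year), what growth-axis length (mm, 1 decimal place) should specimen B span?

Specimen A: after corrections the count is 2205 − 5 + 2 = 2202 growth laminae.
Specimen A: 2202 growth laminae at 3 years each span 2202 × 3 = 6606 years.
A: Mean rate = 319.9 mm / 6606 years ≈ 0.048 mm/year.
Specimen B: multiplying by 3 years per growth lamina: 4764 × 3 = 14292 years. For B, 0.048 mm/year × 14292 years = 686.0 mm.

686.0 mm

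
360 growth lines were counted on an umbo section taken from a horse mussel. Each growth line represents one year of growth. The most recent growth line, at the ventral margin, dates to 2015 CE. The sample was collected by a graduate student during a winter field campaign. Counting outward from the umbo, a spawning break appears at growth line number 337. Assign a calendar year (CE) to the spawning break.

1992 CE

360 − 337 = 23 growth lines lie beyond the spawning break toward the ventral margin.
2015 − 23 = 1992 CE.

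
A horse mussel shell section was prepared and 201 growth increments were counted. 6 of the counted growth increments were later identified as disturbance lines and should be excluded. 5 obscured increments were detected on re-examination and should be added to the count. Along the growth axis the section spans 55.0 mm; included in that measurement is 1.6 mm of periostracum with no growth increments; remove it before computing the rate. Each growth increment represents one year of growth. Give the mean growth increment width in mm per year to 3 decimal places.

True growth increment count = 201 − 6 + 5 = 200.
Removing the 1.6 mm offcut leaves 55.0 − 1.6 = 53.4 mm.
Mean rate = 53.4 mm / 200 years ≈ 0.267 mm per year.

0.267 mm per year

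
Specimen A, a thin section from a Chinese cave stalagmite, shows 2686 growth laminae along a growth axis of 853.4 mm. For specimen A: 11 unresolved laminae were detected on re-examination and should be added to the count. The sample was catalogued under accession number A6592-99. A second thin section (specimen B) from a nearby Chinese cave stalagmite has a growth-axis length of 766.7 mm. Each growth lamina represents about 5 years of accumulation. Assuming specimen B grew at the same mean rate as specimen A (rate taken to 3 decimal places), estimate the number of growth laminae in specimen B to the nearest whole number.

Specimen A: after corrections the count is 2686 + 11 = 2697 growth laminae.
Specimen A: multiplying by 5 years per growth lamina: 2697 × 5 = 13485 years.
A: Extension rate ≈ 853.4 / 13485 = 0.063 mm/year.
For B, 766.7 / 0.063 = 12169.84 years; at 5 years per growth lamina that is 12169.84 / 5 ≈ 2434 growth laminae.

2434 growth laminae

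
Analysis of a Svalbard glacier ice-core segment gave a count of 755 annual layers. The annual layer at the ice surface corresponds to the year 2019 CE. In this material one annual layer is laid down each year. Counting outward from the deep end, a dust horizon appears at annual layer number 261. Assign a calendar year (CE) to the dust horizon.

1525 CE

Between annual layer 261 and the ice surface there are 755 − 261 = 494 annual layers.
Counting back 494 years from 2019 CE places the dust horizon in 2019 − 494 = 1525 CE.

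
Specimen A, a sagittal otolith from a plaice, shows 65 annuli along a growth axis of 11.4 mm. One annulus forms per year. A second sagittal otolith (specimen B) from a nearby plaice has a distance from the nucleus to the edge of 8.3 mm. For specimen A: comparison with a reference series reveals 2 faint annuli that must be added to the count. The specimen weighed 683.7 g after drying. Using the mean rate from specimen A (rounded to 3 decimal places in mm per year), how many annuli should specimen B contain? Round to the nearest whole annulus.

Specimen A: after corrections the count is 65 + 2 = 67 annuli.
A: 11.4 mm over 67 years gives 11.4 / 67 ≈ 0.170 mm/yr.
For B, 8.3 / 0.170 = 48.82 years ≈ 49 annuli.

49 annuli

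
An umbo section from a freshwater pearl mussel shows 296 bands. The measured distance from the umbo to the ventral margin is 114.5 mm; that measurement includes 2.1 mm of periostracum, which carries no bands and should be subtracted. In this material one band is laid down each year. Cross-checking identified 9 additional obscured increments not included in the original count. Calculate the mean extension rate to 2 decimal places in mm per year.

0.37 mm per year

Correcting the raw count gives 296 + 9 = 305 true bands.
Net length = 114.5 − 2.1 = 112.4 mm.
Extension rate ≈ 112.4 / 305 = 0.37 mm per year.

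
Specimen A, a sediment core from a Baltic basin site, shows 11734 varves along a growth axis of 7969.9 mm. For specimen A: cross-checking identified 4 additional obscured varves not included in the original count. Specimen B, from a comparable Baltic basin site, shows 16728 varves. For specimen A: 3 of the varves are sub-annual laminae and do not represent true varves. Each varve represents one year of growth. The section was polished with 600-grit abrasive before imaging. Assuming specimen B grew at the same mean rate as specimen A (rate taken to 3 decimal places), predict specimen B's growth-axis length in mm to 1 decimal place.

Specimen A: after corrections the count is 11734 − 3 + 4 = 11735 varves.
A: 7969.9 mm over 11735 years gives 7969.9 / 11735 ≈ 0.679 mm/yr.
B's length ≈ 0.679 × 16728 = 11358.3 mm.

11358.3 mm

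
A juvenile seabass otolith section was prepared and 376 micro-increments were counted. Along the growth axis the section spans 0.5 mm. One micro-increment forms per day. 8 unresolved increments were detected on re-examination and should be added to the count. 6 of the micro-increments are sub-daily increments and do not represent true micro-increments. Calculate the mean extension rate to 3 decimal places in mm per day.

0.001 mm per day

True micro-increment count = 376 − 6 + 8 = 378.
0.5 mm over 378 days gives 0.5 / 378 ≈ 0.001 mm per day.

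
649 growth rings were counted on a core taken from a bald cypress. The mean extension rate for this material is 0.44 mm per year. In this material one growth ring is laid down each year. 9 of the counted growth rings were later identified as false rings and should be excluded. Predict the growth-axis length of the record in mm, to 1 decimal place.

Correcting the raw count gives 649 − 9 = 640 true growth rings.
Length ≈ 0.44 × 640 = 281.6 mm.

281.6 mm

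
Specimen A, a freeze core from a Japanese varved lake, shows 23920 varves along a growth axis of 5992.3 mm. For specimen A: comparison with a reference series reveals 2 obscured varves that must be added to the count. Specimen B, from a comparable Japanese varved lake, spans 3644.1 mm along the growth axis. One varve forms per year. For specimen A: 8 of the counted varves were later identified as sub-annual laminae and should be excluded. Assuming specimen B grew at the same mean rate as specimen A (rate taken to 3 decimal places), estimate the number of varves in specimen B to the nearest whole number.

Specimen A: correcting the raw count gives 23920 − 8 + 2 = 23914 true varves.
A: Mean rate = 5992.3 mm / 23914 years ≈ 0.251 mm per year.
For B, 3644.1 / 0.251 = 14518.33 years ≈ 14518 varves.

14518 varves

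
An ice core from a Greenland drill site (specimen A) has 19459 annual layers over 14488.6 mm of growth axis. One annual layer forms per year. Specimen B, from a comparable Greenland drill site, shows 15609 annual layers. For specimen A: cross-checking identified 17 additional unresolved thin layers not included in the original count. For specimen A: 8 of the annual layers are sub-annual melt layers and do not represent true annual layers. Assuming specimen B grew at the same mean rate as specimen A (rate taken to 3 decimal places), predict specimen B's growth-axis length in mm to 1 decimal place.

11613.1 mm

Specimen A: true annual layer count = 19459 − 8 + 17 = 19468.
A: Mean rate = 14488.6 mm / 19468 years ≈ 0.744 mm per year.
B's length ≈ 0.744 × 15609 = 11613.1 mm.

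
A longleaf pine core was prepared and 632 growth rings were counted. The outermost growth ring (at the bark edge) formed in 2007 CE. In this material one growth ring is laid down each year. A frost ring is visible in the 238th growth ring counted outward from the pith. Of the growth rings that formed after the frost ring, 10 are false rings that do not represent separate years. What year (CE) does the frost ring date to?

1623 CE

Between growth ring 238 and the bark edge there are 632 − 238 = 394 growth rings.
Removing the 10 false growth rings leaves 394 − 10 = 384 true growth rings beyond the frost ring.
2007 − 384 = 1623 CE.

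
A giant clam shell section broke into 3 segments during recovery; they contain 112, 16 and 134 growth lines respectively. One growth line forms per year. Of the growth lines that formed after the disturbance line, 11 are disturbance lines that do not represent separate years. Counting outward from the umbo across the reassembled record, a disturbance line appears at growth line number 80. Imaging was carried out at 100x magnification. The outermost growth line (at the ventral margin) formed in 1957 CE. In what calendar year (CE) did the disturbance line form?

Total growth lines = 112 + 16 + 134 = 262.
The disturbance line sits at growth line 80 from the umbo, so 262 − 80 = 182 growth lines formed after it.
Excluding 11 false growth lines: 182 − 11 = 171.
1957 − 171 = 1786 CE.

1786 CE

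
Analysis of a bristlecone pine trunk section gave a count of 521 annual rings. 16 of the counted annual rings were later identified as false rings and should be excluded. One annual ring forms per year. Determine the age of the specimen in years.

True annual ring count = 521 − 16 = 505.
One annual ring per year makes the duration 505 years.

505 years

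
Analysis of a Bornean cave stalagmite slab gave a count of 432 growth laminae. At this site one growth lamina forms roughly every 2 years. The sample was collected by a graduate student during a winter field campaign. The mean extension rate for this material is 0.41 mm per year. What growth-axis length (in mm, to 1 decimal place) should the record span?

354.2 mm

432 growth laminae at 2 years each span 432 × 2 = 864 years.
Length ≈ 0.41 × 864 = 354.2 mm.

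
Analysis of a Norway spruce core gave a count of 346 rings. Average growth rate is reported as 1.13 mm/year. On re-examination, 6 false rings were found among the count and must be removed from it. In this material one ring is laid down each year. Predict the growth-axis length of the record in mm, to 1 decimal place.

384.2 mm

After corrections the count is 346 − 6 = 340 rings.
Predicted length = 1.13 mm/year × 340 years = 384.2 mm.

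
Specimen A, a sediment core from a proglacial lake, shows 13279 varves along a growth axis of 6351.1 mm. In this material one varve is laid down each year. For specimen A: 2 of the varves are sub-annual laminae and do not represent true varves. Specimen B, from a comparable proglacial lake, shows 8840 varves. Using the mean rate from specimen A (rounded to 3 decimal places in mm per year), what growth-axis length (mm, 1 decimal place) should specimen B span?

4225.5 mm

Specimen A: adjusted count: 13279 − 2 = 13277 varves.
A: Mean rate = 6351.1 mm / 13277 years ≈ 0.478 mm/yr.
For B, 0.478 mm/year × 8840 years = 4225.5 mm.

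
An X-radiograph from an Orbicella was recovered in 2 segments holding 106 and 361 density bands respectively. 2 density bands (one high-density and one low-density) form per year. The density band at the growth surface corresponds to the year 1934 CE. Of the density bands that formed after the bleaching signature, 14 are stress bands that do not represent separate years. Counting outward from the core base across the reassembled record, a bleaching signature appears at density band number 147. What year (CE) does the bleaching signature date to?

Total density bands = 106 + 361 = 467.
Between density band 147 and the growth surface there are 467 − 147 = 320 density bands.
Removing the 14 false density bands leaves 320 − 14 = 306 true density bands beyond the bleaching signature.
Dividing by 2 density bands per year: 306 / 2 = 153 years.
Counting back 153 years from 1934 CE places the bleaching signature in 1934 − 153 = 1781 CE.

1781 CE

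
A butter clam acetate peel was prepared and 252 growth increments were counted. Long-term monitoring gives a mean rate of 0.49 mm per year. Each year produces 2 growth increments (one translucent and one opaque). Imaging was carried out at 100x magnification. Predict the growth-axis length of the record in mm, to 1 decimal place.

61.7 mm

With 2 growth increments per year, 252 / 2 = 126 years.
Length ≈ 0.49 × 126 = 61.7 mm.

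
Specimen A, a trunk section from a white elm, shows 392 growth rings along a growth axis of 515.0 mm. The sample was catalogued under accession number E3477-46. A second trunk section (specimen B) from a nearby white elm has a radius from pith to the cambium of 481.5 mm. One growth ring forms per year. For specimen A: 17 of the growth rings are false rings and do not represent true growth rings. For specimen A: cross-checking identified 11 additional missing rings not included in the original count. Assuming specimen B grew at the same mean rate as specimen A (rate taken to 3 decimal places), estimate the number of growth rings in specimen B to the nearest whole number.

361 growth rings

Specimen A: after corrections the count is 392 − 17 + 11 = 386 growth rings.
A: 515.0 mm over 386 years gives 515.0 / 386 ≈ 1.334 mm/yr.
For B, 481.5 / 1.334 = 360.94 years ≈ 361 growth rings.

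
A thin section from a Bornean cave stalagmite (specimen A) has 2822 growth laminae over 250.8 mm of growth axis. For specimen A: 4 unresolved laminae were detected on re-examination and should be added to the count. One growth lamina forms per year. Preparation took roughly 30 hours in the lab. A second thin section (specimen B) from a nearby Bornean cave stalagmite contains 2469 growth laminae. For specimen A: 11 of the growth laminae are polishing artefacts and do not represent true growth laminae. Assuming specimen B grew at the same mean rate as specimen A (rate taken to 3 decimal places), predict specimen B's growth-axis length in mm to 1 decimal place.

219.7 mm

Specimen A: correcting the raw count gives 2822 − 11 + 4 = 2815 true growth laminae.
A: Mean rate = 250.8 mm / 2815 years ≈ 0.089 mm/year.
Length of B = 0.089 × 2469 = 219.7 mm.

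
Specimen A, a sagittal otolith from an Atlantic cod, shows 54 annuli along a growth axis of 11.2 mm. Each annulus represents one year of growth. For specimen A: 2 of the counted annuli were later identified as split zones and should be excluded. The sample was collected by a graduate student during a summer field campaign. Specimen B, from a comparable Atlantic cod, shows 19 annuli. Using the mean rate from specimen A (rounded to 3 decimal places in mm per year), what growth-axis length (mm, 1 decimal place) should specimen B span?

4.1 mm

Specimen A: adjusted count: 54 − 2 = 52 annuli.
A: Mean rate = 11.2 mm / 52 years ≈ 0.215 mm/yr.
For B, 0.215 mm/year × 19 years = 4.1 mm.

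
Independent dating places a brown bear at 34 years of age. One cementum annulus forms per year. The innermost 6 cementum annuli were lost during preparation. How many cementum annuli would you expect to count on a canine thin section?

One cementum annulus per year gives 34 cementum annuli over 34 years.
Subtracting the 6 cementum annuli not captured gives 34 − 6 = 28 cementum annuli in the record.

28 cementum annuli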